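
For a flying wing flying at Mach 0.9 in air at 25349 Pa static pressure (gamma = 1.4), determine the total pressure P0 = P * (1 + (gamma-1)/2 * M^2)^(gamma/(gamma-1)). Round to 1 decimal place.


Step 1: (gamma-1)/2 * M^2 = 0.2 * 0.81 = 0.162
Step 2: 1 + 0.162 = 1.162
Step 3: Exponent gamma/(gamma-1) = 3.5
Step 4: P0 = 25349 * 1.162^3.5 = 42872.8 Pa

42872.8


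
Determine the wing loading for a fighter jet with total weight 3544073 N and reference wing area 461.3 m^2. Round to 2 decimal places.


Step 1: Wing loading = W / S = 3544073 / 461.3
Step 2: Wing loading = 7682.79 N/m^2

7682.79


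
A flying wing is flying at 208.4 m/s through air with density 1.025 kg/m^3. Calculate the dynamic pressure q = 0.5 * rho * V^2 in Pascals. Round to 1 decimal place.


Step 1: V^2 = 208.4^2 = 43430.56
Step 2: q = 0.5 * 1.025 * 43430.56
Step 3: q = 22258.2 Pa

22258.2


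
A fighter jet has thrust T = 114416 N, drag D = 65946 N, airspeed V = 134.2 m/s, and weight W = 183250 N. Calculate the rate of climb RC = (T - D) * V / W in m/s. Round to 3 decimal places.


Step 1: Excess thrust = T - D = 114416 - 65946 = 48470 N
Step 2: Excess power = 48470 * 134.2 = 6504674.0 W
Step 3: RC = 6504674.0 / 183250 = 35.496 m/s

35.496


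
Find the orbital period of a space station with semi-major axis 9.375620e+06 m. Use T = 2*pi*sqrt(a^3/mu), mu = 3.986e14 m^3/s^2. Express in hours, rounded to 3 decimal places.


Step 1: a^3 / mu = 8.241381e+20 / 3.986e14 = 2.067582e+06
Step 2: sqrt(2.067582e+06) = 1437.9088 s
Step 3: T = 2*pi * 1437.9088 = 9034.65 s
Step 4: T in hours = 9034.65 / 3600 = 2.510 hours

2.510


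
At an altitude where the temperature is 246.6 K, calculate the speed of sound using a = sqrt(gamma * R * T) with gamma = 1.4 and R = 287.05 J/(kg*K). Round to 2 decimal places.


Step 1: gamma * R * T = 1.4 * 287.05 * 246.6 = 99101.142
Step 2: a = sqrt(99101.142) = 314.80 m/s

314.80


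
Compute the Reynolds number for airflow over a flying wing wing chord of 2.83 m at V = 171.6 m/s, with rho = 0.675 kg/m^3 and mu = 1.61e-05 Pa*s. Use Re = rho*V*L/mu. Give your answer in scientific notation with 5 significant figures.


Step 1: Numerator = rho * V * L = 0.675 * 171.6 * 2.83 = 327.7989
Step 2: Re = 327.7989 / 1.61e-05
Step 3: Re = 2.0360e+07

2.0360e+07


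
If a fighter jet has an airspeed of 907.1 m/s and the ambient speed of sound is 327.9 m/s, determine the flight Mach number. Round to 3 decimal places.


Step 1: M = V / a = 907.1 / 327.9
Step 2: M = 2.766

2.766


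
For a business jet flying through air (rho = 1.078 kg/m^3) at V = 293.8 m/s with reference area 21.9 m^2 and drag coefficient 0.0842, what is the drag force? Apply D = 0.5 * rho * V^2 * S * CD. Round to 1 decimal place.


Step 1: Dynamic pressure q = 0.5 * 1.078 * 293.8^2 = 46525.6392 Pa
Step 2: Drag D = q * S * CD = 46525.6392 * 21.9 * 0.0842
Step 3: D = 85792.3 N

85792.3


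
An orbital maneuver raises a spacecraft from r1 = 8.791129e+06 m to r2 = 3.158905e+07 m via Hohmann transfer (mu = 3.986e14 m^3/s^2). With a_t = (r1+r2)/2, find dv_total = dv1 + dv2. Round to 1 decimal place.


Step 1: Transfer semi-major axis a_t = (8.791129e+06 + 3.158905e+07) / 2 = 2.019009e+07 m
Step 2: v1 (circular at r1) = sqrt(mu/r1) = 6733.58 m/s
Step 3: v_t1 = sqrt(mu*(2/r1 - 1/a_t)) = 8422.59 m/s
Step 4: dv1 = |8422.59 - 6733.58| = 1689.0 m/s
Step 5: v2 (circular at r2) = 3552.22 m/s, v_t2 = 2343.98 m/s
Step 6: dv2 = |3552.22 - 2343.98| = 1208.25 m/s
Step 7: Total delta-v = 1689.0 + 1208.25 = 2897.2 m/s

2897.2


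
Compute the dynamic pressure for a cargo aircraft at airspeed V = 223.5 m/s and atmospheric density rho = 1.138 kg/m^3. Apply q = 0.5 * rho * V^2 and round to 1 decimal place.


Step 1: V^2 = 223.5^2 = 49952.25
Step 2: q = 0.5 * 1.138 * 49952.25
Step 3: q = 28422.8 Pa

28422.8


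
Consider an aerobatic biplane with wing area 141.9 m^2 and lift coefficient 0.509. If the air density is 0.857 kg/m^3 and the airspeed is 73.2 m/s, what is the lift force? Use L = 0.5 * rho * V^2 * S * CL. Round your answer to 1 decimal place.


Step 1: Calculate dynamic pressure q = 0.5 * 0.857 * 73.2^2 = 0.5 * 0.857 * 5358.24 = 2296.0058 Pa
Step 2: Multiply by wing area and lift coefficient: L = 2296.0058 * 141.9 * 0.509
Step 3: L = 325803.2287 * 0.509 = 165833.8 N

165833.8


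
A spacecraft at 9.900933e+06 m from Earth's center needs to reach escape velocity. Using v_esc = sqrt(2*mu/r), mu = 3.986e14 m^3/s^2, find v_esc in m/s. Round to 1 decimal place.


Step 1: 2*mu/r = 2 * 3.986e14 / 9.900933e+06 = 80517664.3454
Step 2: v_esc = sqrt(80517664.3454) = 8973.2 m/s

8973.2


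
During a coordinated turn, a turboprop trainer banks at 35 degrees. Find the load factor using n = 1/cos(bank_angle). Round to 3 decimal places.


Step 1: Convert 35 degrees to radians = 0.610865
Step 2: cos(35 deg) = 0.819152
Step 3: n = 1 / 0.819152 = 1.221

1.221


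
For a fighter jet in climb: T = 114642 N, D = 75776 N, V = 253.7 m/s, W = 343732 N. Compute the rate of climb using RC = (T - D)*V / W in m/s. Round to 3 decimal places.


Step 1: Excess thrust = T - D = 114642 - 75776 = 38866 N
Step 2: Excess power = 38866 * 253.7 = 9860304.2 W
Step 3: RC = 9860304.2 / 343732 = 28.686 m/s

28.686


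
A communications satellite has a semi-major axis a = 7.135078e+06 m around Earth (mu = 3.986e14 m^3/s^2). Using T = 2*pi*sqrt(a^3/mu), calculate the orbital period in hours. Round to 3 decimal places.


Step 1: a^3 / mu = 3.632421e+20 / 3.986e14 = 9.112948e+05
Step 2: sqrt(9.112948e+05) = 954.6176 s
Step 3: T = 2*pi * 954.6176 = 5998.04 s
Step 4: T in hours = 5998.04 / 3600 = 1.666 hours

1.666


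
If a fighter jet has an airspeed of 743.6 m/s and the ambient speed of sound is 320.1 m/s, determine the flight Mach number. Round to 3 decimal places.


Step 1: M = V / a = 743.6 / 320.1
Step 2: M = 2.323

2.323


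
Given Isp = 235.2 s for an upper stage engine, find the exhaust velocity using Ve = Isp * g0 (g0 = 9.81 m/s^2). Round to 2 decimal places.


Step 1: Ve = Isp * g0 = 235.2 * 9.81
Step 2: Ve = 2307.31 m/s

2307.31


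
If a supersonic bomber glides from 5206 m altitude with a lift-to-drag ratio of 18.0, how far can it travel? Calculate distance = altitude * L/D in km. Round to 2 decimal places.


Step 1: Glide distance = altitude * L/D = 5206 * 18.0 = 93708.0 m
Step 2: Convert to km: 93708.0 / 1000 = 93.71 km

93.71


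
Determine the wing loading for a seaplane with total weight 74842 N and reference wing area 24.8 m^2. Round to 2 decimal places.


Step 1: Wing loading = W / S = 74842 / 24.8
Step 2: Wing loading = 3017.82 N/m^2

3017.82


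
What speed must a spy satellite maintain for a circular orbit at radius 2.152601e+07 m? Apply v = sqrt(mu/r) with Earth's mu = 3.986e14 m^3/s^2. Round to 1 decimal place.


Step 1: mu / r = 3.986e14 / 2.152601e+07 = 18517133.4585
Step 2: v = sqrt(18517133.4585) = 4303.2 m/s

4303.2


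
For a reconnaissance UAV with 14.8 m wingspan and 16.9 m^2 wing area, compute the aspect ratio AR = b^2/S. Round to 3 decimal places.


Step 1: b^2 = 14.8^2 = 219.04
Step 2: AR = 219.04 / 16.9 = 12.961

12.961


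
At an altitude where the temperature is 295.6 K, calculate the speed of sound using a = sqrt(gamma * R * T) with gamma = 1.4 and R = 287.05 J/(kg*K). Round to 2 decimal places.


Step 1: gamma * R * T = 1.4 * 287.05 * 295.6 = 118792.772
Step 2: a = sqrt(118792.772) = 344.66 m/s

344.66


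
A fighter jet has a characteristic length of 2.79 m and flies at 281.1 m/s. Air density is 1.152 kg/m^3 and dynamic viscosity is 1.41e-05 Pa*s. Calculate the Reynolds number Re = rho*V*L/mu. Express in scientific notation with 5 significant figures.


Step 1: Numerator = rho * V * L = 1.152 * 281.1 * 2.79 = 903.477888
Step 2: Re = 903.477888 / 1.41e-05
Step 3: Re = 6.4076e+07

6.4076e+07


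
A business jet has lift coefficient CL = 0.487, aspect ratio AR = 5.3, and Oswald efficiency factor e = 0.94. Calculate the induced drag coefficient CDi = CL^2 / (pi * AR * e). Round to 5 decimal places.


Step 1: CL^2 = 0.487^2 = 0.237169
Step 2: pi * AR * e = 3.14159 * 5.3 * 0.94 = 15.651415
Step 3: CDi = 0.237169 / 15.651415 = 0.01515

0.01515


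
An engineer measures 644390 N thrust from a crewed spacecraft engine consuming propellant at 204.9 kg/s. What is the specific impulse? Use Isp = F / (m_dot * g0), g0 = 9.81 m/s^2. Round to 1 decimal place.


Step 1: m_dot * g0 = 204.9 * 9.81 = 2010.07
Step 2: Isp = 644390 / 2010.07 = 320.6 s

320.6


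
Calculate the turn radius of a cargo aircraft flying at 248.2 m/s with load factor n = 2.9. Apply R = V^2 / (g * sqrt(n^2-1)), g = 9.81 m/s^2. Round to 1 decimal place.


Step 1: V^2 = 248.2^2 = 61603.24
Step 2: n^2 - 1 = 2.9^2 - 1 = 7.41
Step 3: sqrt(7.41) = 2.722132
Step 4: R = 61603.24 / (9.81 * 2.722132) = 2306.9 m

2306.9


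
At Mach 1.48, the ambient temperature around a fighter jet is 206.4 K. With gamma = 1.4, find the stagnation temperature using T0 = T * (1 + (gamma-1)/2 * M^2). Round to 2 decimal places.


Step 1: (gamma-1)/2 = 0.2
Step 2: M^2 = 2.1904
Step 3: 1 + 0.2 * 2.1904 = 1.43808
Step 4: T0 = 206.4 * 1.43808 = 296.82 K

296.82


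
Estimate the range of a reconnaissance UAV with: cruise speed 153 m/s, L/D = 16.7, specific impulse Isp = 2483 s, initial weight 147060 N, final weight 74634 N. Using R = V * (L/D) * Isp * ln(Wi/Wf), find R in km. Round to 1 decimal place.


Step 1: Coefficient = V * (L/D) * Isp = 153 * 16.7 * 2483 = 6344313.3 m
Step 2: Wi/Wf = 147060 / 74634 = 1.970416
Step 3: ln(1.970416) = 0.678244
Step 4: R = 6344313.3 * 0.678244 = 4302995.6 m = 4303.0 km

4303.0


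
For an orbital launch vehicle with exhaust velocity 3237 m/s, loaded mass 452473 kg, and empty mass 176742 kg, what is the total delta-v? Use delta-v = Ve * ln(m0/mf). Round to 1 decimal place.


Step 1: Mass ratio m0/mf = 452473 / 176742 = 2.560076
Step 2: ln(2.560076) = 0.940037
Step 3: delta-v = 3237 * 0.940037 = 3042.9 m/s

3042.9


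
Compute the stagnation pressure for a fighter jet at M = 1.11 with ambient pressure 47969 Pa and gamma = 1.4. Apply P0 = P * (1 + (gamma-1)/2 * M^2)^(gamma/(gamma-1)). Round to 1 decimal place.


Step 1: (gamma-1)/2 * M^2 = 0.2 * 1.2321 = 0.24642
Step 2: 1 + 0.24642 = 1.24642
Step 3: Exponent gamma/(gamma-1) = 3.5
Step 4: P0 = 47969 * 1.24642^3.5 = 103701.8 Pa

103701.8


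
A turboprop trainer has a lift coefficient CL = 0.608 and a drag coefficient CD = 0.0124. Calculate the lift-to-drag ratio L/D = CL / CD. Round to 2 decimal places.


Step 1: L/D = CL / CD = 0.608 / 0.0124
Step 2: L/D = 49.03

49.03


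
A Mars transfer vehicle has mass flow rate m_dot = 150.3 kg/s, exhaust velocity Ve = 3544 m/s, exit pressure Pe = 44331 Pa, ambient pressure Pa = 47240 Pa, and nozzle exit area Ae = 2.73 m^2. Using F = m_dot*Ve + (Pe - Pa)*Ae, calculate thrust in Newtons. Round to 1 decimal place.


Step 1: Momentum thrust = m_dot * Ve = 150.3 * 3544 = 532663.2 N
Step 2: Pressure thrust = (Pe - Pa) * Ae = (44331 - 47240) * 2.73 = -7941.57 N
Step 3: Total thrust F = 532663.2 + -7941.57 = 524721.6 N

524721.6


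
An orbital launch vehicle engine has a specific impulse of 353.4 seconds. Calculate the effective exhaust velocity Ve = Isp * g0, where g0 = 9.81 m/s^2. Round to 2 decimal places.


Step 1: Ve = Isp * g0 = 353.4 * 9.81
Step 2: Ve = 3466.85 m/s

3466.85


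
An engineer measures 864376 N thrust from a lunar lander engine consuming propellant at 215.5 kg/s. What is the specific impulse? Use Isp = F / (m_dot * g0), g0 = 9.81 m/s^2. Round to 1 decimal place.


Step 1: m_dot * g0 = 215.5 * 9.81 = 2114.06
Step 2: Isp = 864376 / 2114.06 = 408.9 s

408.9


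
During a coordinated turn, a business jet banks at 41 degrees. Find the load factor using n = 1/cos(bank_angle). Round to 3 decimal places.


Step 1: Convert 41 degrees to radians = 0.715585
Step 2: cos(41 deg) = 0.75471
Step 3: n = 1 / 0.75471 = 1.325

1.325


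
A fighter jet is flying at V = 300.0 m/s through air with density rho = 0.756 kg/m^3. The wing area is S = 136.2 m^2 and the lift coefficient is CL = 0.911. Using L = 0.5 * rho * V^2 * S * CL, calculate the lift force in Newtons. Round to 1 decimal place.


Step 1: Calculate dynamic pressure q = 0.5 * 0.756 * 300.0^2 = 0.5 * 0.756 * 90000.0 = 34020.0 Pa
Step 2: Multiply by wing area and lift coefficient: L = 34020.0 * 136.2 * 0.911
Step 3: L = 4633524.0 * 0.911 = 4221140.4 N

4221140.4


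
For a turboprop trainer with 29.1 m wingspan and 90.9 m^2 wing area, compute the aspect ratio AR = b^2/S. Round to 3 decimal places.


Step 1: b^2 = 29.1^2 = 846.81
Step 2: AR = 846.81 / 90.9 = 9.316

9.316


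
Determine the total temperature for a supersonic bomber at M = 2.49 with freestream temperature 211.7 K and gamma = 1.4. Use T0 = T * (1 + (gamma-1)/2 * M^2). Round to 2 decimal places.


Step 1: (gamma-1)/2 = 0.2
Step 2: M^2 = 6.2001
Step 3: 1 + 0.2 * 6.2001 = 2.24002
Step 4: T0 = 211.7 * 2.24002 = 474.21 K

474.21


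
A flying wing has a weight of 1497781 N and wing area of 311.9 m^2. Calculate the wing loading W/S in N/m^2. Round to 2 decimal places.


Step 1: Wing loading = W / S = 1497781 / 311.9
Step 2: Wing loading = 4802.12 N/m^2

4802.12


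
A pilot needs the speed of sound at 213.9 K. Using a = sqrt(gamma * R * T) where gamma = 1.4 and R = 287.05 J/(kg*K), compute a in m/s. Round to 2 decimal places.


Step 1: gamma * R * T = 1.4 * 287.05 * 213.9 = 85959.993
Step 2: a = sqrt(85959.993) = 293.19 m/s

293.19


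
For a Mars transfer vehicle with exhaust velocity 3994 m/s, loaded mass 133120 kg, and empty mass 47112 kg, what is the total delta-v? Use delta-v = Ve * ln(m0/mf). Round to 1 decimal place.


Step 1: Mass ratio m0/mf = 133120 / 47112 = 2.825607
Step 2: ln(2.825607) = 1.038723
Step 3: delta-v = 3994 * 1.038723 = 4148.7 m/s

4148.7


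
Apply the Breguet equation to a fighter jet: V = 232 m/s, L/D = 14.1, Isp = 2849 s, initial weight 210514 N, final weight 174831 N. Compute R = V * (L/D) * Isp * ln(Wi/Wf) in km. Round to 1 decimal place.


Step 1: Coefficient = V * (L/D) * Isp = 232 * 14.1 * 2849 = 9319648.8 m
Step 2: Wi/Wf = 210514 / 174831 = 1.2041
Step 3: ln(1.2041) = 0.185732
Step 4: R = 9319648.8 * 0.185732 = 1730960.4 m = 1731.0 km

1731.0


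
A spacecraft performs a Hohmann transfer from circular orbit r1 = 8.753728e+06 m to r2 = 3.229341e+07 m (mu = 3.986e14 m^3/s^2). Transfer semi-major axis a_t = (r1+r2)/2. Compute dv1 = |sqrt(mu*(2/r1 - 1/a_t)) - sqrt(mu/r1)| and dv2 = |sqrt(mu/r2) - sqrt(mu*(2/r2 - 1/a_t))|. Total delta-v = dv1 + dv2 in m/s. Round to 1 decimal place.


Step 1: Transfer semi-major axis a_t = (8.753728e+06 + 3.229341e+07) / 2 = 2.052357e+07 m
Step 2: v1 (circular at r1) = sqrt(mu/r1) = 6747.95 m/s
Step 3: v_t1 = sqrt(mu*(2/r1 - 1/a_t)) = 8464.53 m/s
Step 4: dv1 = |8464.53 - 6747.95| = 1716.57 m/s
Step 5: v2 (circular at r2) = 3513.27 m/s, v_t2 = 2294.47 m/s
Step 6: dv2 = |3513.27 - 2294.47| = 1218.8 m/s
Step 7: Total delta-v = 1716.57 + 1218.8 = 2935.4 m/s

2935.4


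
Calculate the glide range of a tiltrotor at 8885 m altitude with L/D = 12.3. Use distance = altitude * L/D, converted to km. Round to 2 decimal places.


Step 1: Glide distance = altitude * L/D = 8885 * 12.3 = 109285.5 m
Step 2: Convert to km: 109285.5 / 1000 = 109.29 km

109.29


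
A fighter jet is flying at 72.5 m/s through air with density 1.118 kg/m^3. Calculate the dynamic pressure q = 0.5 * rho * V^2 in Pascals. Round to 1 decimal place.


Step 1: V^2 = 72.5^2 = 5256.25
Step 2: q = 0.5 * 1.118 * 5256.25
Step 3: q = 2938.2 Pa

2938.2


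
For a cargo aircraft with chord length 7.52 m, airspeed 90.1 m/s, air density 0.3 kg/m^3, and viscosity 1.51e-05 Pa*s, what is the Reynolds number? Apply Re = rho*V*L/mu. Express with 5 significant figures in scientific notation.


Step 1: Numerator = rho * V * L = 0.3 * 90.1 * 7.52 = 203.2656
Step 2: Re = 203.2656 / 1.51e-05
Step 3: Re = 1.3461e+07

1.3461e+07


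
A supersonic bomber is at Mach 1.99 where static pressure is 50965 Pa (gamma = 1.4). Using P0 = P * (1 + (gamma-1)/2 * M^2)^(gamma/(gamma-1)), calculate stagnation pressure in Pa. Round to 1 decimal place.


Step 1: (gamma-1)/2 * M^2 = 0.2 * 3.9601 = 0.79202
Step 2: 1 + 0.79202 = 1.79202
Step 3: Exponent gamma/(gamma-1) = 3.5
Step 4: P0 = 50965 * 1.79202^3.5 = 392619.6 Pa

392619.6


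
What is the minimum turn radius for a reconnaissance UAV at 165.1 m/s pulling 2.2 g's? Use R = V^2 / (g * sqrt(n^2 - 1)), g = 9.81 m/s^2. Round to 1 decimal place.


Step 1: V^2 = 165.1^2 = 27258.01
Step 2: n^2 - 1 = 2.2^2 - 1 = 3.84
Step 3: sqrt(3.84) = 1.959592
Step 4: R = 27258.01 / (9.81 * 1.959592) = 1417.9 m

1417.9


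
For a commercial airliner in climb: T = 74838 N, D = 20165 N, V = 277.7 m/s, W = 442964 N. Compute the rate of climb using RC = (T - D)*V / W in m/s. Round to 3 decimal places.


Step 1: Excess thrust = T - D = 74838 - 20165 = 54673 N
Step 2: Excess power = 54673 * 277.7 = 15182692.1 W
Step 3: RC = 15182692.1 / 442964 = 34.275 m/s

34.275


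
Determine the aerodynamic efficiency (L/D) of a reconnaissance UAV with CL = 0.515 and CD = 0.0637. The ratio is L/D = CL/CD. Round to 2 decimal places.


Step 1: L/D = CL / CD = 0.515 / 0.0637
Step 2: L/D = 8.08

8.08


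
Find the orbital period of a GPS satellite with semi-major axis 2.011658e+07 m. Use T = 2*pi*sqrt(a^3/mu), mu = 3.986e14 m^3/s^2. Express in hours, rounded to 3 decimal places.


Step 1: a^3 / mu = 8.140713e+21 / 3.986e14 = 2.042326e+07
Step 2: sqrt(2.042326e+07) = 4519.2106 s
Step 3: T = 2*pi * 4519.2106 = 28395.04 s
Step 4: T in hours = 28395.04 / 3600 = 7.888 hours

7.888


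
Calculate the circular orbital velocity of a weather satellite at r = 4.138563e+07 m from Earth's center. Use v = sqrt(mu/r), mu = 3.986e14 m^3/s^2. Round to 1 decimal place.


Step 1: mu / r = 3.986e14 / 4.138563e+07 = 9631362.3835
Step 2: v = sqrt(9631362.3835) = 3103.4 m/s

3103.4


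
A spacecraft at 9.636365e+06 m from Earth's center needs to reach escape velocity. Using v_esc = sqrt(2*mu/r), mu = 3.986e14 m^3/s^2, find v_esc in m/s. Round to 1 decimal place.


Step 1: 2*mu/r = 2 * 3.986e14 / 9.636365e+06 = 82728290.18
Step 2: v_esc = sqrt(82728290.18) = 9095.5 m/s

9095.5


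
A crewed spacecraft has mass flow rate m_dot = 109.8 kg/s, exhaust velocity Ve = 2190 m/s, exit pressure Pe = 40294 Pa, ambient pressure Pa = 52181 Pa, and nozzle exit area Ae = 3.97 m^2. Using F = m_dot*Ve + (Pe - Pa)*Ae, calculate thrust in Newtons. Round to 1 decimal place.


Step 1: Momentum thrust = m_dot * Ve = 109.8 * 2190 = 240462.0 N
Step 2: Pressure thrust = (Pe - Pa) * Ae = (40294 - 52181) * 3.97 = -47191.39 N
Step 3: Total thrust F = 240462.0 + -47191.39 = 193270.6 N

193270.6


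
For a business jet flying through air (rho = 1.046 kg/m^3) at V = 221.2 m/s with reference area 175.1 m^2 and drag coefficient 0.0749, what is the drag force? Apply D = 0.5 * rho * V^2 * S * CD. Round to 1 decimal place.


Step 1: Dynamic pressure q = 0.5 * 1.046 * 221.2^2 = 25590.0971 Pa
Step 2: Drag D = q * S * CD = 25590.0971 * 175.1 * 0.0749
Step 3: D = 335613.9 N

335613.9


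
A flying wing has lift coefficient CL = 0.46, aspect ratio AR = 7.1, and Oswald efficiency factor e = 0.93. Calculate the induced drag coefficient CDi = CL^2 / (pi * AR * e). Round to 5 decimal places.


Step 1: CL^2 = 0.46^2 = 0.2116
Step 2: pi * AR * e = 3.14159 * 7.1 * 0.93 = 20.743936
Step 3: CDi = 0.2116 / 20.743936 = 0.01020

0.01020


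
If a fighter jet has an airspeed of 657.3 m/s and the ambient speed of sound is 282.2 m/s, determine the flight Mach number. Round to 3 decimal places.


Step 1: M = V / a = 657.3 / 282.2
Step 2: M = 2.329

2.329


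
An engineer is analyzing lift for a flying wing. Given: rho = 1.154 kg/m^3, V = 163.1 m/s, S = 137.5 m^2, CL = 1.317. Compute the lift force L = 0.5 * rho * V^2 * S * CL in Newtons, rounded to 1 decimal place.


Step 1: Calculate dynamic pressure q = 0.5 * 1.154 * 163.1^2 = 0.5 * 1.154 * 26601.61 = 15349.129 Pa
Step 2: Multiply by wing area and lift coefficient: L = 15349.129 * 137.5 * 1.317
Step 3: L = 2110505.2334 * 1.317 = 2779535.4 N

2779535.4


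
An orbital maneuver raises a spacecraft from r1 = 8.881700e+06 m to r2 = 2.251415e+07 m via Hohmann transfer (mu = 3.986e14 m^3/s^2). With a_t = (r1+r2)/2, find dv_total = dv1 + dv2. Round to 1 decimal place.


Step 1: Transfer semi-major axis a_t = (8.881700e+06 + 2.251415e+07) / 2 = 1.569792e+07 m
Step 2: v1 (circular at r1) = sqrt(mu/r1) = 6699.16 m/s
Step 3: v_t1 = sqrt(mu*(2/r1 - 1/a_t)) = 8022.82 m/s
Step 4: dv1 = |8022.82 - 6699.16| = 1323.66 m/s
Step 5: v2 (circular at r2) = 4207.66 m/s, v_t2 = 3164.96 m/s
Step 6: dv2 = |4207.66 - 3164.96| = 1042.71 m/s
Step 7: Total delta-v = 1323.66 + 1042.71 = 2366.4 m/s

2366.4


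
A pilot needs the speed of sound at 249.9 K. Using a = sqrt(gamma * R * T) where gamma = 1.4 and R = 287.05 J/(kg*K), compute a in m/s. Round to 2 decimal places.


Step 1: gamma * R * T = 1.4 * 287.05 * 249.9 = 100427.313
Step 2: a = sqrt(100427.313) = 316.90 m/s

316.90


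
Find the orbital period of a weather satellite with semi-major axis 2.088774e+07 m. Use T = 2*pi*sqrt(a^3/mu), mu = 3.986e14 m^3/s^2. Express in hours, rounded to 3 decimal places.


Step 1: a^3 / mu = 9.113273e+21 / 3.986e14 = 2.286320e+07
Step 2: sqrt(2.286320e+07) = 4781.5481 s
Step 3: T = 2*pi * 4781.5481 = 30043.35 s
Step 4: T in hours = 30043.35 / 3600 = 8.345 hours

8.345


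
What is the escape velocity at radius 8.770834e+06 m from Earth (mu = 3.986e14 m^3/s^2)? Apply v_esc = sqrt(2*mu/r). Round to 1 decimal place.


Step 1: 2*mu/r = 2 * 3.986e14 / 8.770834e+06 = 90892154.6115
Step 2: v_esc = sqrt(90892154.6115) = 9533.7 m/s

9533.7


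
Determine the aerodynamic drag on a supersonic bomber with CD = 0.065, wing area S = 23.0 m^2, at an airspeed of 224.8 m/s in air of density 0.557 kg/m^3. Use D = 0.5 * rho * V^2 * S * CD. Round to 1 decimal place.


Step 1: Dynamic pressure q = 0.5 * 0.557 * 224.8^2 = 14074.0086 Pa
Step 2: Drag D = q * S * CD = 14074.0086 * 23.0 * 0.065
Step 3: D = 21040.6 N

21040.6


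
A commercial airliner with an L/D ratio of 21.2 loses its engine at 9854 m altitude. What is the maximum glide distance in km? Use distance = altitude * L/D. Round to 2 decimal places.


Step 1: Glide distance = altitude * L/D = 9854 * 21.2 = 208904.8 m
Step 2: Convert to km: 208904.8 / 1000 = 208.90 km

208.90


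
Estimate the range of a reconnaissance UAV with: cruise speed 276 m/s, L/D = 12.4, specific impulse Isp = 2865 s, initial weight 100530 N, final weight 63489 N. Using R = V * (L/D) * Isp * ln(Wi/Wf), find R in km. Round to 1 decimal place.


Step 1: Coefficient = V * (L/D) * Isp = 276 * 12.4 * 2865 = 9805176.0 m
Step 2: Wi/Wf = 100530 / 63489 = 1.583424
Step 3: ln(1.583424) = 0.45959
Step 4: R = 9805176.0 * 0.45959 = 4506356.2 m = 4506.4 km

4506.4


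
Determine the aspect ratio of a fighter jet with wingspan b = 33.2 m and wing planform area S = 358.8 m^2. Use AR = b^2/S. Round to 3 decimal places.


Step 1: b^2 = 33.2^2 = 1102.24
Step 2: AR = 1102.24 / 358.8 = 3.072

3.072


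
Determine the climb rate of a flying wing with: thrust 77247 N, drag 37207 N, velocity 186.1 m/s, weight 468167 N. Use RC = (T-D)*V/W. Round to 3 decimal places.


Step 1: Excess thrust = T - D = 77247 - 37207 = 40040 N
Step 2: Excess power = 40040 * 186.1 = 7451444.0 W
Step 3: RC = 7451444.0 / 468167 = 15.916 m/s

15.916


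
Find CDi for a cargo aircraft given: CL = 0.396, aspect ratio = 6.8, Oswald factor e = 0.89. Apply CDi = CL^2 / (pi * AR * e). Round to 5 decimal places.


Step 1: CL^2 = 0.396^2 = 0.156816
Step 2: pi * AR * e = 3.14159 * 6.8 * 0.89 = 19.012919
Step 3: CDi = 0.156816 / 19.012919 = 0.00825

0.00825


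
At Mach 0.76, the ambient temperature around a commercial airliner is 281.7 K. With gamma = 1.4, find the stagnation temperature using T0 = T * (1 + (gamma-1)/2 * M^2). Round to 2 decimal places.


Step 1: (gamma-1)/2 = 0.2
Step 2: M^2 = 0.5776
Step 3: 1 + 0.2 * 0.5776 = 1.11552
Step 4: T0 = 281.7 * 1.11552 = 314.24 K

314.24


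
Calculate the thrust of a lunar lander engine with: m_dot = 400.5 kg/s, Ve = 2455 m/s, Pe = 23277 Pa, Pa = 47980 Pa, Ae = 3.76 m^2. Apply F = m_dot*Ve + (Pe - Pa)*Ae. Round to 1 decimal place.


Step 1: Momentum thrust = m_dot * Ve = 400.5 * 2455 = 983227.5 N
Step 2: Pressure thrust = (Pe - Pa) * Ae = (23277 - 47980) * 3.76 = -92883.28 N
Step 3: Total thrust F = 983227.5 + -92883.28 = 890344.2 N

890344.2


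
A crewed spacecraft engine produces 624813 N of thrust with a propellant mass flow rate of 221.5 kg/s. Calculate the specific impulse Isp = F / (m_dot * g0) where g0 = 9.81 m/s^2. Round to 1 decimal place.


Step 1: m_dot * g0 = 221.5 * 9.81 = 2172.91
Step 2: Isp = 624813 / 2172.91 = 287.5 s

287.5


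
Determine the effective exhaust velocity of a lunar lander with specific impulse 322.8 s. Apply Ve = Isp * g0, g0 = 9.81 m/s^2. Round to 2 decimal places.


Step 1: Ve = Isp * g0 = 322.8 * 9.81
Step 2: Ve = 3166.67 m/s

3166.67


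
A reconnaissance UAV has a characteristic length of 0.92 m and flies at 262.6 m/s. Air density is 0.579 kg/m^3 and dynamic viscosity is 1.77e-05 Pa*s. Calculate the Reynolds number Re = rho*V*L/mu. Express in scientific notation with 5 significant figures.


Step 1: Numerator = rho * V * L = 0.579 * 262.6 * 0.92 = 139.881768
Step 2: Re = 139.881768 / 1.77e-05
Step 3: Re = 7.9029e+06

7.9029e+06


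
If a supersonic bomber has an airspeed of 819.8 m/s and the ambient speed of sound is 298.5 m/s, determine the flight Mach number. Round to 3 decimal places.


Step 1: M = V / a = 819.8 / 298.5
Step 2: M = 2.746

2.746


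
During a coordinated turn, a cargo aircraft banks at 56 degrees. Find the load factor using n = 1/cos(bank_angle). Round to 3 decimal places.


Step 1: Convert 56 degrees to radians = 0.977384
Step 2: cos(56 deg) = 0.559193
Step 3: n = 1 / 0.559193 = 1.788

1.788


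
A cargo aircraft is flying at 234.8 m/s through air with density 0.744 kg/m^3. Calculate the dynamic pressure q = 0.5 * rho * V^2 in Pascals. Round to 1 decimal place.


Step 1: V^2 = 234.8^2 = 55131.04
Step 2: q = 0.5 * 0.744 * 55131.04
Step 3: q = 20508.7 Pa

20508.7


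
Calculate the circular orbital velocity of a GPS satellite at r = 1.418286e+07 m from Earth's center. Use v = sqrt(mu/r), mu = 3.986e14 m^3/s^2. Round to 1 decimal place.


Step 1: mu / r = 3.986e14 / 1.418286e+07 = 28104345.6679
Step 2: v = sqrt(28104345.6679) = 5301.4 m/s

5301.4


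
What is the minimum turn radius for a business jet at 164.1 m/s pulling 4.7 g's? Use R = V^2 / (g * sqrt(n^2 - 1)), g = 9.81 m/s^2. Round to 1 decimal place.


Step 1: V^2 = 164.1^2 = 26928.81
Step 2: n^2 - 1 = 4.7^2 - 1 = 21.09
Step 3: sqrt(21.09) = 4.592385
Step 4: R = 26928.81 / (9.81 * 4.592385) = 597.7 m

597.7


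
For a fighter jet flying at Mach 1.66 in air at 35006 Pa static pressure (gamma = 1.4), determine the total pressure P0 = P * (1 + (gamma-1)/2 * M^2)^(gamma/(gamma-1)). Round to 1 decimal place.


Step 1: (gamma-1)/2 * M^2 = 0.2 * 2.7556 = 0.55112
Step 2: 1 + 0.55112 = 1.55112
Step 3: Exponent gamma/(gamma-1) = 3.5
Step 4: P0 = 35006 * 1.55112^3.5 = 162705.2 Pa

162705.2


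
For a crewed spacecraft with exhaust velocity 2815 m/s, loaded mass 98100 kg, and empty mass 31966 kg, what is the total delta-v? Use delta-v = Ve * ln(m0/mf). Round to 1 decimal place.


Step 1: Mass ratio m0/mf = 98100 / 31966 = 3.068886
Step 2: ln(3.068886) = 1.121315
Step 3: delta-v = 2815 * 1.121315 = 3156.5 m/s

3156.5


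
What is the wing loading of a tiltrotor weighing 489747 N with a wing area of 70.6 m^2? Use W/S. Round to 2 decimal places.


Step 1: Wing loading = W / S = 489747 / 70.6
Step 2: Wing loading = 6936.93 N/m^2

6936.93


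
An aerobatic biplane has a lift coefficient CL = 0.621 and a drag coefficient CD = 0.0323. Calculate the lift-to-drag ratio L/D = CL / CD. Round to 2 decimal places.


Step 1: L/D = CL / CD = 0.621 / 0.0323
Step 2: L/D = 19.23

19.23


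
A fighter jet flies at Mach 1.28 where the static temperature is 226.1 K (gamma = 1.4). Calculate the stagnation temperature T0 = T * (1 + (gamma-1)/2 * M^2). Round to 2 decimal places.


Step 1: (gamma-1)/2 = 0.2
Step 2: M^2 = 1.6384
Step 3: 1 + 0.2 * 1.6384 = 1.32768
Step 4: T0 = 226.1 * 1.32768 = 300.19 K

300.19


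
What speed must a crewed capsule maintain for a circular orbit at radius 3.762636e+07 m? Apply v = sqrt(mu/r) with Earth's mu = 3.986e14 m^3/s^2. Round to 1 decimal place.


Step 1: mu / r = 3.986e14 / 3.762636e+07 = 10593637.0141
Step 2: v = sqrt(10593637.0141) = 3254.8 m/s

3254.8


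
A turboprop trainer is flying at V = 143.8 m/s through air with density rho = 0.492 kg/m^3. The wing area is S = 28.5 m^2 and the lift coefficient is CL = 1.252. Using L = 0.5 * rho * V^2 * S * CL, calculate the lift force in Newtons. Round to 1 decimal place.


Step 1: Calculate dynamic pressure q = 0.5 * 0.492 * 143.8^2 = 0.5 * 0.492 * 20678.44 = 5086.8962 Pa
Step 2: Multiply by wing area and lift coefficient: L = 5086.8962 * 28.5 * 1.252
Step 3: L = 144976.5428 * 1.252 = 181510.6 N

181510.6


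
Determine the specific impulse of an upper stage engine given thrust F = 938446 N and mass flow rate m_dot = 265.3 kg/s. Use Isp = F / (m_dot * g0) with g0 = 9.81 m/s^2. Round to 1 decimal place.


Step 1: m_dot * g0 = 265.3 * 9.81 = 2602.59
Step 2: Isp = 938446 / 2602.59 = 360.6 s

360.6


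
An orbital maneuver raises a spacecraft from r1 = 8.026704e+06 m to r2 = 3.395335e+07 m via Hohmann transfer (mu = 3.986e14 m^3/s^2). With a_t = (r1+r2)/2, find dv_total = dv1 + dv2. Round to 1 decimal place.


Step 1: Transfer semi-major axis a_t = (8.026704e+06 + 3.395335e+07) / 2 = 2.099003e+07 m
Step 2: v1 (circular at r1) = sqrt(mu/r1) = 7046.93 m/s
Step 3: v_t1 = sqrt(mu*(2/r1 - 1/a_t)) = 8962.62 m/s
Step 4: dv1 = |8962.62 - 7046.93| = 1915.69 m/s
Step 5: v2 (circular at r2) = 3426.32 m/s, v_t2 = 2118.8 m/s
Step 6: dv2 = |3426.32 - 2118.8| = 1307.52 m/s
Step 7: Total delta-v = 1915.69 + 1307.52 = 3223.2 m/s

3223.2


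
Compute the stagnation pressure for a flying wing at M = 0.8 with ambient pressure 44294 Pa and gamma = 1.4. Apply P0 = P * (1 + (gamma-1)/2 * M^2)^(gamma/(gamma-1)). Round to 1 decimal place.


Step 1: (gamma-1)/2 * M^2 = 0.2 * 0.64 = 0.128
Step 2: 1 + 0.128 = 1.128
Step 3: Exponent gamma/(gamma-1) = 3.5
Step 4: P0 = 44294 * 1.128^3.5 = 67519.1 Pa

67519.1


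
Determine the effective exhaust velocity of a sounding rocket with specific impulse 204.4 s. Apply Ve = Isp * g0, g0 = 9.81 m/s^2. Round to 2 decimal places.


Step 1: Ve = Isp * g0 = 204.4 * 9.81
Step 2: Ve = 2005.16 m/s

2005.16


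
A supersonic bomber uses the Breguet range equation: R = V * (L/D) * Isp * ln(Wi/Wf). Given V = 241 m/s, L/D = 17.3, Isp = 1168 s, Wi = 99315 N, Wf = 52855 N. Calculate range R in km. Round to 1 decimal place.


Step 1: Coefficient = V * (L/D) * Isp = 241 * 17.3 * 1168 = 4869742.4 m
Step 2: Wi/Wf = 99315 / 52855 = 1.879009
Step 3: ln(1.879009) = 0.630744
Step 4: R = 4869742.4 * 0.630744 = 3071562.3 m = 3071.6 km

3071.6


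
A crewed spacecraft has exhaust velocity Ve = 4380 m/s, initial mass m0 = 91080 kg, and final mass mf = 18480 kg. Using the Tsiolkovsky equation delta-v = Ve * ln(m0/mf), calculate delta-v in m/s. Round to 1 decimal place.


Step 1: Mass ratio m0/mf = 91080 / 18480 = 4.928571
Step 2: ln(4.928571) = 1.595049
Step 3: delta-v = 4380 * 1.595049 = 6986.3 m/s

6986.3


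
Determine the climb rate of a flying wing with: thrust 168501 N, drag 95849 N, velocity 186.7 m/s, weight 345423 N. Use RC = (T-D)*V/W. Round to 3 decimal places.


Step 1: Excess thrust = T - D = 168501 - 95849 = 72652 N
Step 2: Excess power = 72652 * 186.7 = 13564128.4 W
Step 3: RC = 13564128.4 / 345423 = 39.268 m/s

39.268


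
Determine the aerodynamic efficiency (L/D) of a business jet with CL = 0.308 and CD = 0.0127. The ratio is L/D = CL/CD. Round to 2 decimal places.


Step 1: L/D = CL / CD = 0.308 / 0.0127
Step 2: L/D = 24.25

24.25


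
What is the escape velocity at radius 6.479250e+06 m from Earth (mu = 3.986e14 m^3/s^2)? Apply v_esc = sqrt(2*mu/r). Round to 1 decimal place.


Step 1: 2*mu/r = 2 * 3.986e14 / 6.479250e+06 = 123038931.9752
Step 2: v_esc = sqrt(123038931.9752) = 11092.3 m/s

11092.3


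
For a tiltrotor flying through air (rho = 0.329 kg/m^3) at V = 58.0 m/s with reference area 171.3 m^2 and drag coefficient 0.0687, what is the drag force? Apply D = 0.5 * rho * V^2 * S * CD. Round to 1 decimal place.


Step 1: Dynamic pressure q = 0.5 * 0.329 * 58.0^2 = 553.378 Pa
Step 2: Drag D = q * S * CD = 553.378 * 171.3 * 0.0687
Step 3: D = 6512.3 N

6512.3


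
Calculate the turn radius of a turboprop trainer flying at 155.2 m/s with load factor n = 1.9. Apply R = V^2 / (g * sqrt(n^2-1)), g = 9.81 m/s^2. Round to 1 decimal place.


Step 1: V^2 = 155.2^2 = 24087.04
Step 2: n^2 - 1 = 1.9^2 - 1 = 2.61
Step 3: sqrt(2.61) = 1.615549
Step 4: R = 24087.04 / (9.81 * 1.615549) = 1519.8 m

1519.8


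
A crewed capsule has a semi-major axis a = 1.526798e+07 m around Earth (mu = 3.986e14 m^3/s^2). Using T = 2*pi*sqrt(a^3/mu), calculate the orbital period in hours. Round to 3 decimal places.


Step 1: a^3 / mu = 3.559137e+21 / 3.986e14 = 8.929095e+06
Step 2: sqrt(8.929095e+06) = 2988.1592 s
Step 3: T = 2*pi * 2988.1592 = 18775.16 s
Step 4: T in hours = 18775.16 / 3600 = 5.215 hours

5.215


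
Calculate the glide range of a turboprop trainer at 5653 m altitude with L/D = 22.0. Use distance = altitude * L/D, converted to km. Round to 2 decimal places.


Step 1: Glide distance = altitude * L/D = 5653 * 22.0 = 124366.0 m
Step 2: Convert to km: 124366.0 / 1000 = 124.37 km

124.37


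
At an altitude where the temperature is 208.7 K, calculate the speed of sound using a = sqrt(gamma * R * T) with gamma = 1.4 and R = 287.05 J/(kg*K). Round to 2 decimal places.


Step 1: gamma * R * T = 1.4 * 287.05 * 208.7 = 83870.269
Step 2: a = sqrt(83870.269) = 289.60 m/s

289.60


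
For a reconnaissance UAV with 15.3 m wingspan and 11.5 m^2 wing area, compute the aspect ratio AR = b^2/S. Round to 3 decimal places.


Step 1: b^2 = 15.3^2 = 234.09
Step 2: AR = 234.09 / 11.5 = 20.356

20.356


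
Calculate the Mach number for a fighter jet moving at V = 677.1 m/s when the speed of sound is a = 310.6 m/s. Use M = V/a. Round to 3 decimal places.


Step 1: M = V / a = 677.1 / 310.6
Step 2: M = 2.180

2.180


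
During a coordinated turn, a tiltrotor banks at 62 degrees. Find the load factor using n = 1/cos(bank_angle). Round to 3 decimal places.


Step 1: Convert 62 degrees to radians = 1.082104
Step 2: cos(62 deg) = 0.469472
Step 3: n = 1 / 0.469472 = 2.130

2.130


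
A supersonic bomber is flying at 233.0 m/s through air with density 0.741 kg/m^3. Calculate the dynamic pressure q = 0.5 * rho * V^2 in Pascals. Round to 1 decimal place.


Step 1: V^2 = 233.0^2 = 54289.0
Step 2: q = 0.5 * 0.741 * 54289.0
Step 3: q = 20114.1 Pa

20114.1


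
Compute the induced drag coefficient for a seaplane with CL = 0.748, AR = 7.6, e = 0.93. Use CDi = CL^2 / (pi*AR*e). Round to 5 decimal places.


Step 1: CL^2 = 0.748^2 = 0.559504
Step 2: pi * AR * e = 3.14159 * 7.6 * 0.93 = 22.204777
Step 3: CDi = 0.559504 / 22.204777 = 0.02520

0.02520


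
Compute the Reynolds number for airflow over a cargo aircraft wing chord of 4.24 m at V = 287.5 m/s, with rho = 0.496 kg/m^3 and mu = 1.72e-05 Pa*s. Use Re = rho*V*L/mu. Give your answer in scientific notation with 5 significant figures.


Step 1: Numerator = rho * V * L = 0.496 * 287.5 * 4.24 = 604.624
Step 2: Re = 604.624 / 1.72e-05
Step 3: Re = 3.5153e+07

3.5153e+07


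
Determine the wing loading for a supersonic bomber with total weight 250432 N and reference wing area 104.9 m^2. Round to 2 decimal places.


Step 1: Wing loading = W / S = 250432 / 104.9
Step 2: Wing loading = 2387.34 N/m^2

2387.34


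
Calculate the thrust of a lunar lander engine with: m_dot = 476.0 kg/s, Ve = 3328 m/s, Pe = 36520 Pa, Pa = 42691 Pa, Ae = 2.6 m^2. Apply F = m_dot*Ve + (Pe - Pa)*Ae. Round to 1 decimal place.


Step 1: Momentum thrust = m_dot * Ve = 476.0 * 3328 = 1584128.0 N
Step 2: Pressure thrust = (Pe - Pa) * Ae = (36520 - 42691) * 2.6 = -16044.6 N
Step 3: Total thrust F = 1584128.0 + -16044.6 = 1568083.4 N

1568083.4


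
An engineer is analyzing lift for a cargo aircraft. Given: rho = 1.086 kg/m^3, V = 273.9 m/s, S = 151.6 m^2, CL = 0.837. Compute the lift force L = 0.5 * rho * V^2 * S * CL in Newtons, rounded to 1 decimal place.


Step 1: Calculate dynamic pressure q = 0.5 * 1.086 * 273.9^2 = 0.5 * 1.086 * 75021.21 = 40736.517 Pa
Step 2: Multiply by wing area and lift coefficient: L = 40736.517 * 151.6 * 0.837
Step 3: L = 6175655.9817 * 0.837 = 5169024.1 N

5169024.1


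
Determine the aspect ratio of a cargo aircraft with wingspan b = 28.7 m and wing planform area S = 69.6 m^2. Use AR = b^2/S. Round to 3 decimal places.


Step 1: b^2 = 28.7^2 = 823.69
Step 2: AR = 823.69 / 69.6 = 11.835

11.835


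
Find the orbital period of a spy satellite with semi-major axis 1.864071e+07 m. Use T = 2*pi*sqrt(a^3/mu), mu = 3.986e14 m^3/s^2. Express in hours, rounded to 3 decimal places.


Step 1: a^3 / mu = 6.477201e+21 / 3.986e14 = 1.624988e+07
Step 2: sqrt(1.624988e+07) = 4031.1135 s
Step 3: T = 2*pi * 4031.1135 = 25328.23 s
Step 4: T in hours = 25328.23 / 3600 = 7.036 hours

7.036


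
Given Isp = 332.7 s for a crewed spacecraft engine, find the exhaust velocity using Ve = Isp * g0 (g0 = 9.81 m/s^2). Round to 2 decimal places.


Step 1: Ve = Isp * g0 = 332.7 * 9.81
Step 2: Ve = 3263.79 m/s

3263.79


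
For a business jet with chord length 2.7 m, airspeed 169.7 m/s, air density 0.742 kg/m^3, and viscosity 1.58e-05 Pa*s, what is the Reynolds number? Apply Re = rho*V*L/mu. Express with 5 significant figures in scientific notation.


Step 1: Numerator = rho * V * L = 0.742 * 169.7 * 2.7 = 339.97698
Step 2: Re = 339.97698 / 1.58e-05
Step 3: Re = 2.1518e+07

2.1518e+07


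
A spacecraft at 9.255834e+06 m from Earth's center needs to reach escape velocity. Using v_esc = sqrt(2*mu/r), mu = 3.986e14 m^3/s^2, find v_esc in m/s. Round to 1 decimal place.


Step 1: 2*mu/r = 2 * 3.986e14 / 9.255834e+06 = 86129461.6995
Step 2: v_esc = sqrt(86129461.6995) = 9280.6 m/s

9280.6


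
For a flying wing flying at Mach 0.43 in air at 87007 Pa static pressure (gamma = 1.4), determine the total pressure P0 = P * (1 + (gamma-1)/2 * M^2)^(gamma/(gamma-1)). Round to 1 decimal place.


Step 1: (gamma-1)/2 * M^2 = 0.2 * 0.1849 = 0.03698
Step 2: 1 + 0.03698 = 1.03698
Step 3: Exponent gamma/(gamma-1) = 3.5
Step 4: P0 = 87007 * 1.03698^3.5 = 98798.5 Pa

98798.5


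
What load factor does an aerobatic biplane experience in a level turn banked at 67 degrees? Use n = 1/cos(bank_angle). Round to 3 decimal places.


Step 1: Convert 67 degrees to radians = 1.169371
Step 2: cos(67 deg) = 0.390731
Step 3: n = 1 / 0.390731 = 2.559

2.559


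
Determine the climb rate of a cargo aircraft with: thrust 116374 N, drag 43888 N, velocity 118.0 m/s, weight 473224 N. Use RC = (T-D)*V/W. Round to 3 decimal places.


Step 1: Excess thrust = T - D = 116374 - 43888 = 72486 N
Step 2: Excess power = 72486 * 118.0 = 8553348.0 W
Step 3: RC = 8553348.0 / 473224 = 18.075 m/s

18.075


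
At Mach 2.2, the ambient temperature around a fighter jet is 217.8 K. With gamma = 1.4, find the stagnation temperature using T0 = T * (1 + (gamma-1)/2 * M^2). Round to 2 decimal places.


Step 1: (gamma-1)/2 = 0.2
Step 2: M^2 = 4.84
Step 3: 1 + 0.2 * 4.84 = 1.968
Step 4: T0 = 217.8 * 1.968 = 428.63 K

428.63


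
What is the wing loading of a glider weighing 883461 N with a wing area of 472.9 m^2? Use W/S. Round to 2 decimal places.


Step 1: Wing loading = W / S = 883461 / 472.9
Step 2: Wing loading = 1868.18 N/m^2

1868.18
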